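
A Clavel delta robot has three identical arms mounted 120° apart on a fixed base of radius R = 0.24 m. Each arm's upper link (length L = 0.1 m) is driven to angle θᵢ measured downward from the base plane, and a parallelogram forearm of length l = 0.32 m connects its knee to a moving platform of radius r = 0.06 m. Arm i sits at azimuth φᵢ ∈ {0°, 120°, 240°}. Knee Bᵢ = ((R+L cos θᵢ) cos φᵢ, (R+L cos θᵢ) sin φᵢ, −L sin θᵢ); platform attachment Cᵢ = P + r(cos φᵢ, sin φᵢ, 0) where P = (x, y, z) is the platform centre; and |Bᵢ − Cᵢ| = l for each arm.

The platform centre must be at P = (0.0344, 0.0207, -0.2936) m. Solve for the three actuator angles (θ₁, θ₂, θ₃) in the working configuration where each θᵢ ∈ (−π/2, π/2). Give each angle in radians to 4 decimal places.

φ1=0.0° → target in arm frame (0.0344, 0.0207)
  A cos θ + B sin θ = C:  0.1456·cos θ + -0.2936·sin θ = -0.0771
  θ1 = atan2(B,A) + arccos(C/0.3277) = 0.6980
rotate P by −φ2: (0.0007, -0.0401, -0.2936)
  A=0.1793, B=-0.2936, C=(l²−L²−A²−y'²−z²)/(2L)=-0.1378
  γ=atan2(-0.2936,0.1793)=-1.0226;  ψ=arccos(-0.4004)=1.9828;  θ2=γ+ψ≈0.9602
arm 3 (φ=240.0°): x'=-0.0351, y'=0.0194
  e−x'=0.2151;  (l²−L²−(e−x')²−y'²−z²)/2L = -0.2023
  γ=atan2(-0.2936,0.2151)=-0.9384;  ψ=arccos(-0.5558)=2.1601;  θ3=γ+ψ≈1.2217

θ₁ = 0.6980, θ₂ = 0.9602, θ₃ = 1.2217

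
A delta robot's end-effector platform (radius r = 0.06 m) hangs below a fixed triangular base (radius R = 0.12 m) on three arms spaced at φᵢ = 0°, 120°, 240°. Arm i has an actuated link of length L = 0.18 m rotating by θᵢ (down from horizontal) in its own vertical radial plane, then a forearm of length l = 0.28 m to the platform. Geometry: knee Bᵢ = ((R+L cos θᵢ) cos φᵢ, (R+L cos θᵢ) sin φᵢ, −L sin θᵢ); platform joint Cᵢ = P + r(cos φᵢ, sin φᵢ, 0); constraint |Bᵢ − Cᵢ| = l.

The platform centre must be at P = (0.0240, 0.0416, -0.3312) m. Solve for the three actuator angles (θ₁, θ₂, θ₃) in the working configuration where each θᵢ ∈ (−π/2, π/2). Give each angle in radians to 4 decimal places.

θ₁ = 0.6982, θ₂ = 0.6981, θ₃ = 0.9599

φ1=0.0° → target in arm frame (0.0240, 0.0416)
  e−x'=0.0360;  (l²−L²−(e−x')²−y'²−z²)/2L = -0.1853
  √(A²+B²)=0.3332;  θ1 = -1.4625+2.1607 ≈ 0.6982
rotate P by −φ2: (0.0240, -0.0416, -0.3312)
  A cos θ + B sin θ = C:  0.0360·cos θ + -0.3312·sin θ = -0.1853
  γ=atan2(-0.3312,0.0360)=-1.4626;  ψ=arccos(-0.5563)=2.1607;  θ2=γ+ψ≈0.6981
φ3=240.0° → target in arm frame (-0.0480, 0.0000)
  A=0.1080, B=-0.3312, C=(l²−L²−A²−y'²−z²)/(2L)=-0.2093
  θ3 = atan2(B,A) + arccos(C/0.3484) = 0.9599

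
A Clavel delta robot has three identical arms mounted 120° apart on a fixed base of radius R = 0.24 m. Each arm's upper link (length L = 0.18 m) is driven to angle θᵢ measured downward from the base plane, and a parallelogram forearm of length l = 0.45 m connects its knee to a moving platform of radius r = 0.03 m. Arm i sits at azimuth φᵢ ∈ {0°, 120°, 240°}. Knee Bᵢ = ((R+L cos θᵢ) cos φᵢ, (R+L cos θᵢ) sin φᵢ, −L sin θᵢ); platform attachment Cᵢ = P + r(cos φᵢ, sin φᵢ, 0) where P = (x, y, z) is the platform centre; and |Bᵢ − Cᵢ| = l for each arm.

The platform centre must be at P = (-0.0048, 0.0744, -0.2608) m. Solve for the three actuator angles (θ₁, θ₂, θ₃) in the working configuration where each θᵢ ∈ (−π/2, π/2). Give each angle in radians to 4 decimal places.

θ₁ = 0.2617, θ₂ = -0.3484, θ₃ = 0.6108

arm 1 (φ=0.0°): x'=-0.0048, y'=0.0744
  A=0.2148, B=-0.2608, C=(l²−L²−A²−y'²−z²)/(2L)=0.1400
  γ=atan2(-0.2608,0.2148)=-0.8818;  ψ=arccos(0.4144)=1.1435;  θ1=γ+ψ≈0.2617
arm 2 (φ=120.0°): x'=0.0668, y'=-0.0330
  A cos θ + B sin θ = C:  0.1432·cos θ + -0.2608·sin θ = 0.2236
  √(A²+B²)=0.2975;  θ2 = -1.0688+0.7204 ≈ -0.3484
φ3=240.0° → target in arm frame (-0.0620, -0.0414)
  e−x'=0.2720;  (l²−L²−(e−x')²−y'²−z²)/2L = 0.0733
  θ3 = atan2(B,A) + arccos(C/0.3769) = 0.6108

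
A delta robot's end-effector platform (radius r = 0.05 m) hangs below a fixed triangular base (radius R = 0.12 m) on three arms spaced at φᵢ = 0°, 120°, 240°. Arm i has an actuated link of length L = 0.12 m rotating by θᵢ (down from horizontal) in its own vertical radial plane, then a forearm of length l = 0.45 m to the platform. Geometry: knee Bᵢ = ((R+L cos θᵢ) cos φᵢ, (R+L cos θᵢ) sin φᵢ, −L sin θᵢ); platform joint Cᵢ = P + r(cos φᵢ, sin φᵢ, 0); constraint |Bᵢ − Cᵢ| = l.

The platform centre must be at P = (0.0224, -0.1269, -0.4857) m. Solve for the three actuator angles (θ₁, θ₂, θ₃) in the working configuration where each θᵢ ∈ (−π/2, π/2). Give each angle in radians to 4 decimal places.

θ₁ = 0.6981, θ₂ = 1.1345, θ₃ = 0.4362

arm 1 (φ=0.0°): x'=0.0224, y'=-0.1269
  A cos θ + B sin θ = C:  0.0476·cos θ + -0.4857·sin θ = -0.2757
  θ1 = atan2(B,A) + arccos(C/0.4880) = 0.6981
φ2=120.0° → target in arm frame (-0.1211, 0.0441)
  e−x'=0.1911;  (l²−L²−(e−x')²−y'²−z²)/2L = -0.3594
  √(A²+B²)=0.5219;  θ2 = -1.1959+2.3304 ≈ 1.1345
arm 3 (φ=240.0°): x'=0.0987, y'=0.0828
  e−x'=-0.0287;  (l²−L²−(e−x')²−y'²−z²)/2L = -0.2312
  γ=atan2(-0.4857,-0.0287)=-1.6298;  ψ=arccos(-0.4752)=2.0660;  θ3=γ+ψ≈0.4362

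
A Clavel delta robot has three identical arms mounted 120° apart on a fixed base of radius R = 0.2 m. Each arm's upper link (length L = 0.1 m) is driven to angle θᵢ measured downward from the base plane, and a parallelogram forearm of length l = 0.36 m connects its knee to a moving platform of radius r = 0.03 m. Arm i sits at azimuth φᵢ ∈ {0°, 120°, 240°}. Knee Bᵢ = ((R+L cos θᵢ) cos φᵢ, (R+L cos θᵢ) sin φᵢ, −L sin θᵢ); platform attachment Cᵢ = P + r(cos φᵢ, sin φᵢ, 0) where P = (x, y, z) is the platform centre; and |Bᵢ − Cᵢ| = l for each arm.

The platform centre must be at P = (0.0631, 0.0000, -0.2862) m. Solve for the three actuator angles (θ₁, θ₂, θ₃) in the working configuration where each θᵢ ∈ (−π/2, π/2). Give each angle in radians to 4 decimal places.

rotate P by −φ1: (0.0631, 0.0000, -0.2862)
  e−x'=0.1069;  (l²−L²−(e−x')²−y'²−z²)/2L = 0.1313
  √(A²+B²)=0.3055;  θ1 = -1.2133+1.1265 ≈ -0.0868
arm 2 (φ=120.0°): x'=-0.0315, y'=-0.0546
  e−x'=0.2016;  (l²−L²−(e−x')²−y'²−z²)/2L = -0.0296
  γ=atan2(-0.2862,0.2016)=-0.9572;  ψ=arccos(-0.0845)=1.6554;  θ2=γ+ψ≈0.6982
φ3=240.0° → target in arm frame (-0.0316, 0.0546)
  A=0.2016, B=-0.2862, C=(l²−L²−A²−y'²−z²)/(2L)=-0.0296
  √(A²+B²)=0.3500;  θ3 = -0.9572+1.6554 ≈ 0.6982

θ₁ = -0.0868, θ₂ = 0.6982, θ₃ = 0.6982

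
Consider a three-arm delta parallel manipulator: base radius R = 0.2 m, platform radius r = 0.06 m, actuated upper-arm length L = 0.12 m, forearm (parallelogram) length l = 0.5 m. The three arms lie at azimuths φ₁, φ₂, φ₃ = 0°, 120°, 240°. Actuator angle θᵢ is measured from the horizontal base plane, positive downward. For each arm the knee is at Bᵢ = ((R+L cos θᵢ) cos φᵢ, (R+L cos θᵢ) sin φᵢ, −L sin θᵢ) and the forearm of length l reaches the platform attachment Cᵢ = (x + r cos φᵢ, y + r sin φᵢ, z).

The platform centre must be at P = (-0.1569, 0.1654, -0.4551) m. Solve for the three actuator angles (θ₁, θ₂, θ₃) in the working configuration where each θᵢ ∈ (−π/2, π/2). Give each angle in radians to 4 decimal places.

rotate P by −φ1: (-0.1569, 0.1654, -0.4551)
  e−x'=0.2969;  (l²−L²−(e−x')²−y'²−z²)/2L = -0.3626
  γ=atan2(-0.4551,0.2969)=-0.9927;  ψ=arccos(-0.6673)=2.3014;  θ1=γ+ψ≈1.3086
rotate P by −φ2: (0.2217, 0.0532, -0.4551)
  e−x'=-0.0817;  (l²−L²−(e−x')²−y'²−z²)/2L = 0.0791
  γ=atan2(-0.4551,-0.0817)=-1.7484;  ψ=arccos(0.1711)=1.3989;  θ2=γ+ψ≈-0.3495
φ3=240.0° → target in arm frame (-0.0648, -0.2186)
  A=0.2048, B=-0.4551, C=(l²−L²−A²−y'²−z²)/(2L)=-0.2551
  γ=atan2(-0.4551,0.2048)=-1.1480;  ψ=arccos(-0.5112)=2.1074;  θ3=γ+ψ≈0.9595

θ₁ = 1.3086, θ₂ = -0.3495, θ₃ = 0.9595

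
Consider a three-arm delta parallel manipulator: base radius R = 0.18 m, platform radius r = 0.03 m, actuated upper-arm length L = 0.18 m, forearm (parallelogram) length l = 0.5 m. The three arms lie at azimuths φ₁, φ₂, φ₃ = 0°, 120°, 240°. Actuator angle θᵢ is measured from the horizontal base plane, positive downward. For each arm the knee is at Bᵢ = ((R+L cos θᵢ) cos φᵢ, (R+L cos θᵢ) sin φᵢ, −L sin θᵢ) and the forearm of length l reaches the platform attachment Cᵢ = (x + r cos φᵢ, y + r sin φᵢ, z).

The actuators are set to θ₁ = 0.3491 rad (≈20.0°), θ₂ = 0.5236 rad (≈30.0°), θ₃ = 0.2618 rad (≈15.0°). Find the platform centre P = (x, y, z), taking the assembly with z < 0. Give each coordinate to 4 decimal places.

(0.0084, -0.0410, -0.4511)

arm 1 at φ=0.0°: (R−r)+L cos θ1 = 0.3191;  S1 = (0.3191, 0.0000, -0.0616)
arm 2 at φ=120.0°: (R−r)+L cos θ2 = 0.3059;  S2 = (-0.1529, 0.2649, -0.0900)
φ3=240.0°: virtual centre (-0.1619, -0.2805, -0.0466), radius l
eliminate P² terms by subtracting sphere 1 from 2 and 3
plane₁₂: -0.9442x+0.5298y+-0.0569z = -0.0040
det = 1.0394;  x = 0.0014+-0.0154z,  y = -0.0050+0.0799z
into |P−S₁|² = l²: 1.0066z² + 0.1321z + -0.1452 = 0;  Δ = 0.6023;  z = -0.4511 or 0.3198 → z<0 root = -0.4511
x = 0.0084, y = -0.0410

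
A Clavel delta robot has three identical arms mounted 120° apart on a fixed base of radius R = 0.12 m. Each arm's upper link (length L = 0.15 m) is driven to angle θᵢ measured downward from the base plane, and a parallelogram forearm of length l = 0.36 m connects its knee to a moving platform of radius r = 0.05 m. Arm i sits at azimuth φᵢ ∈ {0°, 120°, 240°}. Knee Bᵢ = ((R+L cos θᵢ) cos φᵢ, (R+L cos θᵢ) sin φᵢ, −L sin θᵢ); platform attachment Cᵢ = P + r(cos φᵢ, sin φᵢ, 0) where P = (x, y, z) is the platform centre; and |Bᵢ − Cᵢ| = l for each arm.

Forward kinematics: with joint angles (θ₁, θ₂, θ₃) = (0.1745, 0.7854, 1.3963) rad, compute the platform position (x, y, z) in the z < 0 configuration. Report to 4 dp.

(0.1619, 0.1153, -0.3625)

centre 1 = (0.2177·cos0.0°, 0.2177·sin0.0°, -0.0260) = (0.2177, 0.0000, -0.0260)
arm 2 at φ=120.0°: e+L cos θ2 = 0.1761;  centre 2 = (-0.0880, 0.1525, -0.1061)
centre 3 = (0.0960·cos240.0°, 0.0960·sin240.0°, -0.1477) = (-0.0480, -0.0832, -0.1477)
|centre ₂|²−|centre ₁|² = -0.0058;  |centre ₃|²−|centre ₁|² = -0.0170
[-0.6115 0.3050 -0.1600]·P = -0.0058;  [-0.5315 -0.1663 -0.2434]·P = -0.0170
det = 0.2638;  x = 0.0234+-0.3822z,  y = 0.0277+-0.2417z
quadratic in z: (1.2045)z²+(0.1873)z+(-0.0904)=0, √Δ=0.6859 → z ∈ {-0.3625, 0.2070}; z = -0.3625 (taking z<0)
x = 0.1619, y = 0.1153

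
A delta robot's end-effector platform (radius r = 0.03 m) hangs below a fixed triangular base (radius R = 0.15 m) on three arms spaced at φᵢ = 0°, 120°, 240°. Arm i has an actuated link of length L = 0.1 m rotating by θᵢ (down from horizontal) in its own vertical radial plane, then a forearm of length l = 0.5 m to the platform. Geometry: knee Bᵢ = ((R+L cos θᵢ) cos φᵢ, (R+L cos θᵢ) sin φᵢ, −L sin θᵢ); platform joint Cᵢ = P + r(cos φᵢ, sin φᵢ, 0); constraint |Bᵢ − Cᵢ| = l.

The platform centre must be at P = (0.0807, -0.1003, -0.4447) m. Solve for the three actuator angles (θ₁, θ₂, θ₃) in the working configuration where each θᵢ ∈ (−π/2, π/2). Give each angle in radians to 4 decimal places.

θ₁ = -0.2621, θ₂ = 0.6978, θ₃ = -0.0877

arm 1 (φ=0.0°): x'=0.0807, y'=-0.1003
  A=0.0393, B=-0.4447, C=(l²−L²−A²−y'²−z²)/(2L)=0.1532
  θ1 = atan2(B,A) + arccos(C/0.4464) = -0.2621
arm 2 (φ=120.0°): x'=-0.1272, y'=-0.0197
  e−x'=0.2472;  (l²−L²−(e−x')²−y'²−z²)/2L = -0.0963
  √(A²+B²)=0.5088;  θ2 = -1.0634+1.7612 ≈ 0.6978
rotate P by −φ3: (0.0465, 0.1200, -0.4447)
  e−x'=0.0735;  (l²−L²−(e−x')²−y'²−z²)/2L = 0.1122
  √(A²+B²)=0.4507;  θ3 = -1.4070+1.3193 ≈ -0.0877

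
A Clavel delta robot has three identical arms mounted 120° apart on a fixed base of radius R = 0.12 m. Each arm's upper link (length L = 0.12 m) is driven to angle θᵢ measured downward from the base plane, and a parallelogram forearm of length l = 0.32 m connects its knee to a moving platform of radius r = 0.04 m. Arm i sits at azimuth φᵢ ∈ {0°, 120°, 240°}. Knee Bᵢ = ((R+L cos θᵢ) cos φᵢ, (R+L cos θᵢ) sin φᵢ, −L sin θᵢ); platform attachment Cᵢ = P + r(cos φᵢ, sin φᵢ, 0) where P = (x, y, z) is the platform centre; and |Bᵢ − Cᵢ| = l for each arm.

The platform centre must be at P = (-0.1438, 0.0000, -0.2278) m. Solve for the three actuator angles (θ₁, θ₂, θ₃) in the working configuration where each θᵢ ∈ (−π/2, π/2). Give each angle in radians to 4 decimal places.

θ₁ = 0.9600, θ₂ = -0.3492, θ₃ = -0.3492

arm 1 (φ=0.0°): x'=-0.1438, y'=0.0000
  A cos θ + B sin θ = C:  0.2238·cos θ + -0.2278·sin θ = -0.0582
  γ=atan2(-0.2278,0.2238)=-0.7943;  ψ=arccos(-0.1824)=1.7542;  θ1=γ+ψ≈0.9600
arm 2 (φ=120.0°): x'=0.0719, y'=0.1245
  e−x'=0.0081;  (l²−L²−(e−x')²−y'²−z²)/2L = 0.0856
  √(A²+B²)=0.2279;  θ2 = -1.5353+1.1860 ≈ -0.3492
φ3=240.0° → target in arm frame (0.0719, -0.1245)
  A cos θ + B sin θ = C:  0.0081·cos θ + -0.2278·sin θ = 0.0856
  γ=atan2(-0.2278,0.0081)=-1.5353;  ψ=arccos(0.3753)=1.1860;  θ3=γ+ψ≈-0.3492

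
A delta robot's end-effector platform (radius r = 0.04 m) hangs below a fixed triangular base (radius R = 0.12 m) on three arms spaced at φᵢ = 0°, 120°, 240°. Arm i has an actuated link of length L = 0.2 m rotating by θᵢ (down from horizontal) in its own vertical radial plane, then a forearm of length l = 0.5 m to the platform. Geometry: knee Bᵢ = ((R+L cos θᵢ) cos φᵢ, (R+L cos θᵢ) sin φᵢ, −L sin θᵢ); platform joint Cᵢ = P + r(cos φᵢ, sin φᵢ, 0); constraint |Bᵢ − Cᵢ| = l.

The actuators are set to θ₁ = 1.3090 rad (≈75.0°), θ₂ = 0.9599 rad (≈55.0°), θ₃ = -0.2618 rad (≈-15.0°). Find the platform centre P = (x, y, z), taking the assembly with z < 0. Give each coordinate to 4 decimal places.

φ1=0.0°: virtual centre (0.1318, 0.0000, -0.1932), radius l
arm 2 at φ=120.0°: e+L cos θ2 = 0.1947;  O2 = (-0.0974, 0.1686, -0.1638)
φ3=240.0°: virtual centre (-0.1366, -0.2366, 0.0518), radius l
|O₂|²−|O₁|² = 0.0101;  |O₃|²−|O₁|² = 0.0226
[-0.4582 0.3373 0.0587]·P = 0.0101;  [-0.5367 -0.4732 0.4899]·P = 0.0226
det = 0.3978;  x = -0.0312+0.4851z,  y = -0.0125+0.4851z
sphere 1 gives Az²+Bz+C=0 with A=1.4706, B=0.2162, C=-0.1860;  B²−4AC=1.1408;  roots -0.4366, 0.2896;  negative root z = -0.4366
x = -0.2430, y = -0.2243

(-0.2430, -0.2243, -0.4366)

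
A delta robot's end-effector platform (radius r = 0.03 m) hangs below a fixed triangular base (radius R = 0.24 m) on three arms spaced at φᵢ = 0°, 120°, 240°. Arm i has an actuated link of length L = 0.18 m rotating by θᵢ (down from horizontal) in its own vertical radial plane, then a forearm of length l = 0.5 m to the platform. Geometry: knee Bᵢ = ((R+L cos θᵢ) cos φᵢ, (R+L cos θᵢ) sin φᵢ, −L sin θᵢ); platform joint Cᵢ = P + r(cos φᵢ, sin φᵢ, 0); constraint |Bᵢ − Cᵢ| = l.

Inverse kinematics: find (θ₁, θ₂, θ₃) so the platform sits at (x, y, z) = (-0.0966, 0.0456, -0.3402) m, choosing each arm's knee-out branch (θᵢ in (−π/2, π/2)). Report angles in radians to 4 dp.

arm 1 (φ=0.0°): x'=-0.0966, y'=0.0456
  e−x'=0.3066;  (l²−L²−(e−x')²−y'²−z²)/2L = 0.0161
  θ1 = atan2(B,A) + arccos(C/0.4580) = 0.6984
φ2=120.0° → target in arm frame (0.0878, 0.0609)
  A cos θ + B sin θ = C:  0.1222·cos θ + -0.3402·sin θ = 0.2312
  γ=atan2(-0.3402,0.1222)=-1.2259;  ψ=arccos(0.6395)=0.8769;  θ2=γ+ψ≈-0.3490
φ3=240.0° → target in arm frame (0.0088, -0.1065)
  e−x'=0.2012;  (l²−L²−(e−x')²−y'²−z²)/2L = 0.1390
  √(A²+B²)=0.3952;  θ3 = -1.0367+1.2113 ≈ 0.1746

θ₁ = 0.6984, θ₂ = -0.3490, θ₃ = 0.1746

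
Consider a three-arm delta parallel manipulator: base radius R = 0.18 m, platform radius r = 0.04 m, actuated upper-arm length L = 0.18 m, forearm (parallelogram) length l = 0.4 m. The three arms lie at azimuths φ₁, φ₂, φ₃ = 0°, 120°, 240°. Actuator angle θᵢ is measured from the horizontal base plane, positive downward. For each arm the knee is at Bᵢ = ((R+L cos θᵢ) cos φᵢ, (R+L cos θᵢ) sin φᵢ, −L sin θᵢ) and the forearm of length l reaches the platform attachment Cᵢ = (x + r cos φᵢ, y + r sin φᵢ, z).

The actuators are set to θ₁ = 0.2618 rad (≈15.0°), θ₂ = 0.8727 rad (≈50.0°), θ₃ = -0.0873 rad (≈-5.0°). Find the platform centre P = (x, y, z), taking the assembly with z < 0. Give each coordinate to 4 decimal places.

φ1=0.0°: virtual centre (0.3139, 0.0000, -0.0466), radius l
arm 2 at φ=120.0°: (R−r)+L cos θ2 = 0.2557;  S2 = (-0.1278, 0.2214, -0.1379)
φ3=240.0°: virtual centre (-0.1597, -0.2765, 0.0157), radius l
subtract pairs → two planes through P
[-0.8834 0.4429 -0.1826]·P = -0.0163;  [-0.9470 -0.5531 0.1246]·P = 0.0015
Cramer: x(z) = 0.0092-0.0505z;  y(z) = -0.0185+0.3116z
into |P−S₁|² = l²: 1.0997z² + 0.1124z + -0.0647 = 0;  Δ = 0.2970;  z = -0.2989 or 0.1967 → z<0 root = -0.2989
x = 0.0243, y = -0.1116

(0.0243, -0.1116, -0.2989)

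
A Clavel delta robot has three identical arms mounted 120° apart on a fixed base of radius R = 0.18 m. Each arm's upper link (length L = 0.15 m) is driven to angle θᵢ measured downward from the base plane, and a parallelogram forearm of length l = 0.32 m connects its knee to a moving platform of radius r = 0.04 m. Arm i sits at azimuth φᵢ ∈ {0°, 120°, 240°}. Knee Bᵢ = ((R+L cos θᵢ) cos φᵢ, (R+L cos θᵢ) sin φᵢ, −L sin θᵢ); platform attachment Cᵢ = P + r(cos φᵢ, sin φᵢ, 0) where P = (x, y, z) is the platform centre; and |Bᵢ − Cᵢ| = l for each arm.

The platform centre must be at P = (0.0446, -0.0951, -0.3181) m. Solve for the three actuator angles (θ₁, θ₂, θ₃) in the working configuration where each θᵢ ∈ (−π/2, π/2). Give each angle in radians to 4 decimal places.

θ₁ = 0.6983, θ₂ = 1.3962, θ₃ = 0.6110

φ1=0.0° → target in arm frame (0.0446, -0.0951)
  A=0.0954, B=-0.3181, C=(l²−L²−A²−y'²−z²)/(2L)=-0.1314
  θ1 = atan2(B,A) + arccos(C/0.3321) = 0.6983
rotate P by −φ2: (-0.1047, 0.0089, -0.3181)
  A=0.2447, B=-0.3181, C=(l²−L²−A²−y'²−z²)/(2L)=-0.2708
  √(A²+B²)=0.4013;  θ2 = -0.9152+2.3113 ≈ 1.3962
rotate P by −φ3: (0.0601, 0.0862, -0.3181)
  A=0.0799, B=-0.3181, C=(l²−L²−A²−y'²−z²)/(2L)=-0.1170
  γ=atan2(-0.3181,0.0799)=-1.3246;  ψ=arccos(-0.3568)=1.9356;  θ3=γ+ψ≈0.6110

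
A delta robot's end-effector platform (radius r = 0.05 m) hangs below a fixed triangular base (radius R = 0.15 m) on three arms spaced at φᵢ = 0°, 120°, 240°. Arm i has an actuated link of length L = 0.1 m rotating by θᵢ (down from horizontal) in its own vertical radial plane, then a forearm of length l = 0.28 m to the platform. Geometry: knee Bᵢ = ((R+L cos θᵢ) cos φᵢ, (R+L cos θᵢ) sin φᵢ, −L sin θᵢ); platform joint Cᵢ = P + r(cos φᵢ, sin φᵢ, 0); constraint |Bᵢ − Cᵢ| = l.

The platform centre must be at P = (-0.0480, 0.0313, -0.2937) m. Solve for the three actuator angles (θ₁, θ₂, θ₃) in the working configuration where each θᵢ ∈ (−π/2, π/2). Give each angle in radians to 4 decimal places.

rotate P by −φ1: (-0.0480, 0.0313, -0.2937)
  e−x'=0.1480;  (l²−L²−(e−x')²−y'²−z²)/2L = -0.2037
  √(A²+B²)=0.3289;  θ1 = -1.1040+2.2388 ≈ 1.1348
arm 2 (φ=120.0°): x'=0.0511, y'=0.0259
  A cos θ + B sin θ = C:  0.0489·cos θ + -0.2937·sin θ = -0.1046
  √(A²+B²)=0.2977;  θ2 = -1.4058+1.9298 ≈ 0.5240
rotate P by −φ3: (-0.0031, -0.0572, -0.2937)
  A cos θ + B sin θ = C:  0.1031·cos θ + -0.2937·sin θ = -0.1588
  √(A²+B²)=0.3113;  θ3 = -1.2332+2.1063 ≈ 0.8731

θ₁ = 1.1348, θ₂ = 0.5240, θ₃ = 0.8731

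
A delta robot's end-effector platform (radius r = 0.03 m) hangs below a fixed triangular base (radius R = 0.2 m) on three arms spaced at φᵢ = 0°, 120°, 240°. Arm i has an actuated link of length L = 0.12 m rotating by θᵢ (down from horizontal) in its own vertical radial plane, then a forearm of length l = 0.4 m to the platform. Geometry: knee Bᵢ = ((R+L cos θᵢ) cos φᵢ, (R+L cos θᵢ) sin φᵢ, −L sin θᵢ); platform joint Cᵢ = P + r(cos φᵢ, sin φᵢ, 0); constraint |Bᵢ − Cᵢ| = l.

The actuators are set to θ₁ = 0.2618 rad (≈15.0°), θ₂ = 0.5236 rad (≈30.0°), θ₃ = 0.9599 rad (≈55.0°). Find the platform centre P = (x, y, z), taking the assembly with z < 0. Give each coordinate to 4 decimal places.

(0.0550, 0.0462, -0.3544)

φ1=0.0°: virtual centre (0.2859, 0.0000, -0.0311), radius l
φ2=120.0°: virtual centre (-0.1370, 0.2372, -0.0600), radius l
arm 3 at φ=240.0°: ρ3 = 0.2388;  S3 = (-0.1194, -0.2068, -0.0983)
subtract pairs → two planes through P
[-0.8457 0.4744 -0.0579]·P = -0.0041;  [-0.8107 -0.4137 -0.1345]·P = -0.0160
Cramer: x(z) = 0.0126-0.1195z;  y(z) = 0.0139-0.0910z
into |P−S₁|² = l²: 1.0225z² + 0.1249z + -0.0842 = 0;  Δ = 0.3598;  z = -0.3544 or 0.2323 → z<0 root = -0.3544
x = 0.0550, y = 0.0462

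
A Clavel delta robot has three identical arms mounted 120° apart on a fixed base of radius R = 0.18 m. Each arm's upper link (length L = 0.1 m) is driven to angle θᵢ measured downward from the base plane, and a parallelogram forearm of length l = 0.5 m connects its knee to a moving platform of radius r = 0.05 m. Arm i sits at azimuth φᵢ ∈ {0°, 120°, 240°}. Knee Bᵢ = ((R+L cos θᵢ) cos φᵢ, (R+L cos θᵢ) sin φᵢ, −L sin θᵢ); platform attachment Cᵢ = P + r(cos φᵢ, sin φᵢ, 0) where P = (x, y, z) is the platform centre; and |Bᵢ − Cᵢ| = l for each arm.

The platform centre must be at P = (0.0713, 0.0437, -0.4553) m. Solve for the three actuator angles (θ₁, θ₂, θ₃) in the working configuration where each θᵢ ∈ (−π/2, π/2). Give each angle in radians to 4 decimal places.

arm 1 (φ=0.0°): x'=0.0713, y'=0.0437
  e−x'=0.0587;  (l²−L²−(e−x')²−y'²−z²)/2L = 0.1367
  θ1 = atan2(B,A) + arccos(C/0.4591) = -0.1742
rotate P by −φ2: (0.0022, -0.0836, -0.4553)
  A cos θ + B sin θ = C:  0.1278·cos θ + -0.4553·sin θ = 0.0469
  γ=atan2(-0.4553,0.1278)=-1.2971;  ψ=arccos(0.0992)=1.4715;  θ2=γ+ψ≈0.1743
rotate P by −φ3: (-0.0735, 0.0399, -0.4553)
  e−x'=0.2035;  (l²−L²−(e−x')²−y'²−z²)/2L = -0.0515
  θ3 = atan2(B,A) + arccos(C/0.4987) = 0.5238

θ₁ = -0.1742, θ₂ = 0.1743, θ₃ = 0.5238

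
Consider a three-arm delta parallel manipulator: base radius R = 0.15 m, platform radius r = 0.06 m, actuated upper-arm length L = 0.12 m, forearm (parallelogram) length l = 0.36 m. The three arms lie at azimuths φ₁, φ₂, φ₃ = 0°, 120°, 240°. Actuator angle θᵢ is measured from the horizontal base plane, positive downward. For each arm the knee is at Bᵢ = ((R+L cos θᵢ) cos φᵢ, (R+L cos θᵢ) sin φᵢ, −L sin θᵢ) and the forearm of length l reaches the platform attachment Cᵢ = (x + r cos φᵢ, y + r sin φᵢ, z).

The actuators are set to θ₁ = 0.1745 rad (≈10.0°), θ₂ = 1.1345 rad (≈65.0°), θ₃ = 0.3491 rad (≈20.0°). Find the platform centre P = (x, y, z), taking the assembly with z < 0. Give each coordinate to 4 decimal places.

φ1=0.0°: virtual centre (0.2082, 0.0000, -0.0208), radius l
O2 = (0.1407·cos120.0°, 0.1407·sin120.0°, -0.1088) = (-0.0704, 0.1219, -0.1088)
φ3=240.0°: virtual centre (-0.1014, -0.1756, -0.0410), radius l
|O₂|²−|O₁|² = -0.0121;  |O₃|²−|O₁|² = -0.0010
[-0.5571 0.2437 -0.1758]·P = -0.0121;  [-0.6191 -0.3512 -0.0404]·P = -0.0010
det = 0.3465;  x = 0.0130+-0.2066z,  y = -0.0201+0.2492z
quadratic in z: (1.1048)z²+(0.1123)z+(-0.0907)=0, √Δ=0.6429 → z ∈ {-0.3418, 0.2401}; z = -0.3418 (taking z<0)
x = 0.0836, y = -0.1053

(0.0836, -0.1053, -0.3418)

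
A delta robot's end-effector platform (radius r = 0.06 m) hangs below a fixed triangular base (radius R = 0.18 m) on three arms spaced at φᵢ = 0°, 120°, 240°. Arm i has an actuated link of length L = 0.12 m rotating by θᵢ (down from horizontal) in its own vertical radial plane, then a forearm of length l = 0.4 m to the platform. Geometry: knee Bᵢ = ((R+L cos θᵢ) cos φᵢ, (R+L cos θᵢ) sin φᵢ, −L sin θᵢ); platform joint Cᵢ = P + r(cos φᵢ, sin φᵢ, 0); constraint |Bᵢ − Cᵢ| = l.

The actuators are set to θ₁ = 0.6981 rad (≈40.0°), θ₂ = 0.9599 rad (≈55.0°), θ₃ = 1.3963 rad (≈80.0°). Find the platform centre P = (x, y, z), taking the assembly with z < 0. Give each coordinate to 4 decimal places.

centre 1 = (0.2119·cos0.0°, 0.2119·sin0.0°, -0.0771) = (0.2119, 0.0000, -0.0771)
arm 2 at φ=120.0°: e+L cos θ2 = 0.1888;  centre 2 = (-0.0944, 0.1635, -0.0983)
φ3=240.0°: virtual centre (-0.0704, -0.1220, -0.1182), radius l
subtract pairs → two planes through P
linear system: -0.6127x+0.3271y = -0.0055−-0.0423z; -0.5647x+-0.2439y = -0.0171−-0.0821z
det = 0.3341;  x = 0.0207+-0.1113z,  y = 0.0219+-0.0790z
into |P−centre ₁|² = l²: 1.0186z² + 0.1933z + -0.1170 = 0;  Δ = 0.5142;  z = -0.4469 or 0.2571 → z<0 root = -0.4469
x = 0.0705, y = 0.0572

(0.0705, 0.0572, -0.4469)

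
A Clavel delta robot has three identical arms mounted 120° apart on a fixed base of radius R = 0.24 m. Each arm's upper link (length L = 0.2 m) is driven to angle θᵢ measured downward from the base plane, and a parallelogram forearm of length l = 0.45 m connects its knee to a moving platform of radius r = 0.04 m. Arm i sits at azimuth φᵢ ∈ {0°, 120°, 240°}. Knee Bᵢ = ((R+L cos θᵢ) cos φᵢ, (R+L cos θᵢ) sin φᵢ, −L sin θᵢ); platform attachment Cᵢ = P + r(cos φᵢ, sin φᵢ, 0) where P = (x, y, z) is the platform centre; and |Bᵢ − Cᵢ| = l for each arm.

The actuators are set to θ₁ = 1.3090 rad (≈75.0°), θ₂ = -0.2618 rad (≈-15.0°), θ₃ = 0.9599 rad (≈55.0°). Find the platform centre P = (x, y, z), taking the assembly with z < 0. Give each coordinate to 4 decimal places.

arm 1 at φ=0.0°: e+L cos θ1 = 0.2518;  O1 = (0.2518, 0.0000, -0.1932)
φ2=120.0°: virtual centre (-0.1966, 0.3405, 0.0518), radius l
arm 3 at φ=240.0°: e+L cos θ3 = 0.3147;  O3 = (-0.1574, -0.2726, -0.1638)
eliminate P² terms by subtracting sphere 1 from 2 and 3
plane₁₂: -0.8967x+0.6810y+0.4899z = 0.0566
Cramer: x(z) = -0.0459+0.2935z;  y(z) = 0.0227-0.3329z
into |P−O₁|² = l²: 1.1970z² + 0.1966z + -0.0761 = 0;  Δ = 0.4029;  z = -0.3473 or 0.1830 → z<0 root = -0.3473
x = -0.1478, y = 0.1383

(-0.1478, 0.1383, -0.3473)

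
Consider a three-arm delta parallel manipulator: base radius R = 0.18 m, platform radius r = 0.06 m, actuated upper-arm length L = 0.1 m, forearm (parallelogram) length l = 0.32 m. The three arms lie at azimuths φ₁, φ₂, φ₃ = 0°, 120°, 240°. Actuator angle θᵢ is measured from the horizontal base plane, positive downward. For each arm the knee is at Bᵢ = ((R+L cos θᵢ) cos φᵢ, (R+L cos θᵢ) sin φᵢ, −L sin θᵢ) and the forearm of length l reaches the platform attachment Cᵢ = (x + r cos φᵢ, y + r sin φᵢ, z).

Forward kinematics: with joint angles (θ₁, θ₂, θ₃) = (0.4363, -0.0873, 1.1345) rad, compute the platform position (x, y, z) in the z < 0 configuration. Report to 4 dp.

(0.0150, 0.1042, -0.2731)

arm 1 at φ=0.0°: (R−r)+L cos θ1 = 0.2106;  S1 = (0.2106, 0.0000, -0.0423)
arm 2 at φ=120.0°: (R−r)+L cos θ2 = 0.2196;  S2 = (-0.1098, 0.1902, 0.0087)
φ3=240.0°: virtual centre (-0.0811, -0.1405, -0.0906), radius l
subtract pairs → two planes through P
[-0.6409 0.3804 0.1020]·P = 0.0022;  [-0.5835 -0.2810 -0.0967]·P = -0.0116
det = 0.4021;  x = 0.0095+-0.0203z,  y = 0.0216+-0.3022z
quadratic in z: (1.0917)z²+(0.0796)z+(-0.0597)=0, √Δ=0.5167 → z ∈ {-0.2731, 0.2002}; z = -0.2731 (taking z<0)
x = 0.0150, y = 0.1042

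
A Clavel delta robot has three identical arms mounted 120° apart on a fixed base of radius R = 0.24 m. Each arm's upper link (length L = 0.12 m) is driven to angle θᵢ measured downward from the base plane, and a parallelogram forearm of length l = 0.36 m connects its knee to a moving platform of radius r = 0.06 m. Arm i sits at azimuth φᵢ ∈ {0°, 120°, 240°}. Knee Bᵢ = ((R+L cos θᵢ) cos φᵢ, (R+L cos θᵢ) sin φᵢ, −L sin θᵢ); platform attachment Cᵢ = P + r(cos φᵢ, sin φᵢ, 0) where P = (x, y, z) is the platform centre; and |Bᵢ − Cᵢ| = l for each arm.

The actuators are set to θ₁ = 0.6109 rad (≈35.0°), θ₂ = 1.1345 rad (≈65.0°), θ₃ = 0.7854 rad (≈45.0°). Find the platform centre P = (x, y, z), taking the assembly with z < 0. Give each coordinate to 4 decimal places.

S1 = (0.2783·cos0.0°, 0.2783·sin0.0°, -0.0688) = (0.2783, 0.0000, -0.0688)
φ2=120.0°: virtual centre (-0.1154, 0.1998, -0.1088), radius l
S3 = (0.2649·cos240.0°, 0.2649·sin240.0°, -0.0849) = (-0.1324, -0.2294, -0.0849)
|S₂|²−|S₁|² = -0.0171;  |S₃|²−|S₁|² = -0.0048
plane₁₂: -0.7873x+0.3996y+-0.0799z = -0.0171
det = 0.6894;  x = 0.0142+-0.0717z,  y = -0.0149+0.0586z
sphere 1 gives Az²+Bz+C=0 with A=1.0086, B=0.1738, C=-0.0549;  B²−4AC=0.2517;  roots -0.3349, 0.1625;  negative root z = -0.3349
x = 0.0382, y = -0.0345

(0.0382, -0.0345, -0.3349)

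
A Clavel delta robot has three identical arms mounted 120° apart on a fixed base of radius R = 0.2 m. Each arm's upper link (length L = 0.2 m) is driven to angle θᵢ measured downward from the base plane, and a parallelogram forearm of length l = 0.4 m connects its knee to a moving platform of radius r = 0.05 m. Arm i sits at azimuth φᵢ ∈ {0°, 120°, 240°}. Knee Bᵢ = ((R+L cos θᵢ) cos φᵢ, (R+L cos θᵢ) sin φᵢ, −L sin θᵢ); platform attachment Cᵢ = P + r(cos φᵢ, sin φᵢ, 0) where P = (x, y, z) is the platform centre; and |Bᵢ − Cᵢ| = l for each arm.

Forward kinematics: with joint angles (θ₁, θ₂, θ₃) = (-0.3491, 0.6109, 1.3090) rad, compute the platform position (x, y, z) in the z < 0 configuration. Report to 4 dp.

arm 1 at φ=0.0°: (R−r)+L cos θ1 = 0.3379;  O1 = (0.3379, 0.0000, 0.0684)
arm 2 at φ=120.0°: (R−r)+L cos θ2 = 0.3138;  O2 = (-0.1569, 0.2718, -0.1147)
φ3=240.0°: virtual centre (-0.1009, -0.1747, -0.1932), radius l
eliminate P² terms by subtracting sphere 1 from 2 and 3
plane₁₂: -0.9897x+0.5436y+-0.3663z = -0.0072
Cramer: x(z) = 0.0301-0.5011z;  y(z) = 0.0414-0.2386z
sphere 1 gives Az²+Bz+C=0 with A=1.3081, B=0.1520, C=-0.0588;  B²−4AC=0.3308;  roots -0.2780, 0.1618;  negative root z = -0.2780
x = 0.1693, y = 0.1077

(0.1693, 0.1077, -0.2780)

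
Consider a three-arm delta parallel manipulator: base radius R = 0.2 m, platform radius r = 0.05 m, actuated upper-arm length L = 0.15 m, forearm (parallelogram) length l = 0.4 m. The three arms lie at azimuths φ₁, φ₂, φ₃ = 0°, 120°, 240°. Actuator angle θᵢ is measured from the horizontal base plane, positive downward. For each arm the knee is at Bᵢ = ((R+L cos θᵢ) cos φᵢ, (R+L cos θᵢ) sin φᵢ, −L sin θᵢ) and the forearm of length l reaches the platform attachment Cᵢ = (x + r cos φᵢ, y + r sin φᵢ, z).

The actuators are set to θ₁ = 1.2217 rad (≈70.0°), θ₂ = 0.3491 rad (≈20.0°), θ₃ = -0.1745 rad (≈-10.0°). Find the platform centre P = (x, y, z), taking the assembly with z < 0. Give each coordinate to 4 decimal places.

(-0.1556, -0.0487, -0.3149)

O1 = (0.2013·cos0.0°, 0.2013·sin0.0°, -0.1410) = (0.2013, 0.0000, -0.1410)
φ2=120.0°: virtual centre (-0.1455, 0.2520, -0.0513), radius l
arm 3 at φ=240.0°: e+L cos θ3 = 0.2977;  O3 = (-0.1489, -0.2578, 0.0260)
|O₂|²−|O₁|² = 0.0269;  |O₃|²−|O₁|² = 0.0289
[-0.6936 0.5039 0.1793]·P = 0.0269;  [-0.7003 -0.5157 0.3340]·P = 0.0289
Cramer: x(z) = -0.0400+0.3670z;  y(z) = -0.0017+0.1493z
sphere 1 gives Az²+Bz+C=0 with A=1.1570, B=0.1043, C=-0.0819;  B²−4AC=0.3898;  roots -0.3149, 0.2248;  negative root z = -0.3149
x = -0.1556, y = -0.0487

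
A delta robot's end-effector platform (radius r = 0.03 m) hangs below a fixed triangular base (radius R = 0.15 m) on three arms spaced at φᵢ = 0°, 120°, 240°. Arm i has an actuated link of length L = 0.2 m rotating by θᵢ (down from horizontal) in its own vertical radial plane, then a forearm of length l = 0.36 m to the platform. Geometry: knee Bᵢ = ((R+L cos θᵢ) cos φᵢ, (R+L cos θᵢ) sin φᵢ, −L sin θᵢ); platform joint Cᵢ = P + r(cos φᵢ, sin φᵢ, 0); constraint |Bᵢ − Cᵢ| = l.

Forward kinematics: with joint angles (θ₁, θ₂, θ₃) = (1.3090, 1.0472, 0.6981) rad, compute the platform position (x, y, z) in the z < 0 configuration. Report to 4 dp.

(-0.0886, -0.0550, -0.4356)

φ1=0.0°: virtual centre (0.1718, 0.0000, -0.1932), radius l
arm 2 at φ=120.0°: ρ2 = 0.2200;  O2 = (-0.1100, 0.1905, -0.1732)
φ3=240.0°: virtual centre (-0.1366, -0.2366, -0.1286), radius l
subtract pairs → two planes through P
linear system: -0.5635x+0.3811y = 0.0116−0.0400z; -0.6167x+-0.4732y = 0.0243−0.1293z
Cramer: x(z) = -0.0294+0.1359z;  y(z) = -0.0131+0.0961z
quadratic in z: (1.0277)z²+(0.3292)z+(-0.0516)=0, √Δ=0.5662 → z ∈ {-0.4356, 0.1153}; z = -0.4356 (taking z<0)
x = -0.0886, y = -0.0550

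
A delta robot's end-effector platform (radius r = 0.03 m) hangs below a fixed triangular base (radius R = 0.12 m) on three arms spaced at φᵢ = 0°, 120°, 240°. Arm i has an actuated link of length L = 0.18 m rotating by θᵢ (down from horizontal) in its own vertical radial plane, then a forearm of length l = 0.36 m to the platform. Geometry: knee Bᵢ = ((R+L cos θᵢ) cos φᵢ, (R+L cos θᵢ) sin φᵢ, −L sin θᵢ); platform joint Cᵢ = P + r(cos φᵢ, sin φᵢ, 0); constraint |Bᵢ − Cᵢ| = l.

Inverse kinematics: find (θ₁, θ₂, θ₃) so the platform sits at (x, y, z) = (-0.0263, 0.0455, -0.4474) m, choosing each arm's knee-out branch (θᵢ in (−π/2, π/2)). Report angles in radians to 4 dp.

arm 1 (φ=0.0°): x'=-0.0263, y'=0.0455
  A=0.1163, B=-0.4474, C=(l²−L²−A²−y'²−z²)/(2L)=-0.3293
  √(A²+B²)=0.4623;  θ1 = -1.3165+2.3638 ≈ 1.0473
φ2=120.0° → target in arm frame (0.0526, 0.0000)
  A cos θ + B sin θ = C:  0.0374·cos θ + -0.4474·sin θ = -0.2899
  √(A²+B²)=0.4490;  θ2 = -1.4873+2.2728 ≈ 0.7855
rotate P by −φ3: (-0.0263, -0.0455, -0.4474)
  A cos θ + B sin θ = C:  0.1163·cos θ + -0.4474·sin θ = -0.3293
  θ3 = atan2(B,A) + arccos(C/0.4623) = 1.0472

θ₁ = 1.0473, θ₂ = 0.7855, θ₃ = 1.0472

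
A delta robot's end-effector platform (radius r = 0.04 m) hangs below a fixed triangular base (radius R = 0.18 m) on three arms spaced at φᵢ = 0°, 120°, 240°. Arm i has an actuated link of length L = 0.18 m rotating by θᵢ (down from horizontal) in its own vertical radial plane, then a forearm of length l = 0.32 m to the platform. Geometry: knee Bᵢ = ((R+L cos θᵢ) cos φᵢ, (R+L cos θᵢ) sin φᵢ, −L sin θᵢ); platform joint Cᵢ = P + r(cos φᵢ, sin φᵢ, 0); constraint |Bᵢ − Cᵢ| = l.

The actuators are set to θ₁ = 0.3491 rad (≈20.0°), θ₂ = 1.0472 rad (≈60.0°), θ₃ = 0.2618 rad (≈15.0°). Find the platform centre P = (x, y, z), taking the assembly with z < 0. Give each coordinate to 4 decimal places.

(0.0368, -0.0771, -0.2108)

arm 1 at φ=0.0°: e+L cos θ1 = 0.3091;  S1 = (0.3091, 0.0000, -0.0616)
S2 = (0.2300·cos120.0°, 0.2300·sin120.0°, -0.1559) = (-0.1150, 0.1992, -0.1559)
S3 = (0.3139·cos240.0°, 0.3139·sin240.0°, -0.0466) = (-0.1569, -0.2718, -0.0466)
subtract pairs → two planes through P
linear system: -0.8483x+0.3984y = -0.0222−-0.1886z; -0.9322x+-0.5436y = 0.0013−0.0300z
Cramer: x(z) = 0.0138-0.1088z;  y(z) = -0.0262+0.2417z
into |P−S₁|² = l²: 1.0703z² + 0.1748z + -0.0107 = 0;  Δ = 0.0764;  z = -0.2108 or 0.0475 → z<0 root = -0.2108
x = 0.0368, y = -0.0771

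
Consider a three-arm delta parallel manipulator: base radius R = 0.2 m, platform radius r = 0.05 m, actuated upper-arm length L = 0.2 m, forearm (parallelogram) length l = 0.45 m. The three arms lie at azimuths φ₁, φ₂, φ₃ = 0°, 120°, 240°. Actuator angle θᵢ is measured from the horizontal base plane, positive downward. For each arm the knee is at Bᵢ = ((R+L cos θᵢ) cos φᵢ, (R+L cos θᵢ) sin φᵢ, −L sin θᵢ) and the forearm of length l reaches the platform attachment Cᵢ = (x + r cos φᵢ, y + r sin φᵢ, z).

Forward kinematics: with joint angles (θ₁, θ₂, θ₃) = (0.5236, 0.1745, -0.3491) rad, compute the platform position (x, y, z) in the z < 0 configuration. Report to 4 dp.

φ1=0.0°: virtual centre (0.3232, 0.0000, -0.1000), radius l
φ2=120.0°: virtual centre (-0.1735, 0.3005, -0.0347), radius l
φ3=240.0°: virtual centre (-0.1690, -0.2927, 0.0684), radius l
subtract pairs → two planes through P
[-0.9934 0.6010 0.1306]·P = 0.0071;  [-0.9843 -0.5853 0.3368]·P = 0.0044
Cramer: x(z) = -0.0058+0.2377z;  y(z) = 0.0022+0.1757z
quadratic in z: (1.0874)z²+(0.0444)z+(-0.0842)=0, √Δ=0.6069 → z ∈ {-0.2995, 0.2587}; z = -0.2995 (taking z<0)
x = -0.0770, y = -0.0504

(-0.0770, -0.0504, -0.2995)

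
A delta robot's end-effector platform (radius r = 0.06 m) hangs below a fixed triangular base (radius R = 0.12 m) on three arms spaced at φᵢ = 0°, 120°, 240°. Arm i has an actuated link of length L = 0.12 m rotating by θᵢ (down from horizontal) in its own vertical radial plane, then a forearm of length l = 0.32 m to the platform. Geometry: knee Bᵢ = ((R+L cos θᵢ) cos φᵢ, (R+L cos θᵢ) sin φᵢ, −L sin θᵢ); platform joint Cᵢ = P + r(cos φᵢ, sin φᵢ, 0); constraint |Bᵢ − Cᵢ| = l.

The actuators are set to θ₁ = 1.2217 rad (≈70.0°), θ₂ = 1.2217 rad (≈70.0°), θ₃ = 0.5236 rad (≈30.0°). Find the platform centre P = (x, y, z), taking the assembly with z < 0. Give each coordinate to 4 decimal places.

arm 1 at φ=0.0°: ρ1 = 0.1010;  O1 = (0.1010, 0.0000, -0.1128)
φ2=120.0°: virtual centre (-0.0505, 0.0875, -0.1128), radius l
O3 = (0.1639·cos240.0°, 0.1639·sin240.0°, -0.0600) = (-0.0820, -0.1420, -0.0600)
|O₂|²−|O₁|² = 0.0000;  |O₃|²−|O₁|² = 0.0075
plane₁₂: -0.3031x+0.1750y+0.0000z = 0.0000
Cramer: x(z) = -0.0088+0.1230z;  y(z) = -0.0152+0.2131z
sphere 1 gives Az²+Bz+C=0 with A=1.0605, B=0.1920, C=-0.0774;  B²−4AC=0.3652;  roots -0.3754, 0.1944;  negative root z = -0.3754
x = -0.0550, y = -0.0952

(-0.0550, -0.0952, -0.3754)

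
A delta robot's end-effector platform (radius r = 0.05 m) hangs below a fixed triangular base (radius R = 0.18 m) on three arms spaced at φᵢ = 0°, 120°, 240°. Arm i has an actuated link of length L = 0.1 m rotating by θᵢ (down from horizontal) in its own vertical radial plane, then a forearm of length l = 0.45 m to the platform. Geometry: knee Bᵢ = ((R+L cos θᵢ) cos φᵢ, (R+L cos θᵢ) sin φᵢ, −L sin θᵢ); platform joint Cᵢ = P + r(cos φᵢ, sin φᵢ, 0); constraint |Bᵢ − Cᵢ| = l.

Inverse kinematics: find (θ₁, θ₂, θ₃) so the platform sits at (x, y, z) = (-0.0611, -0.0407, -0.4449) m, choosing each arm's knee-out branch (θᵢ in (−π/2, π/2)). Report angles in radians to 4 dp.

rotate P by −φ1: (-0.0611, -0.0407, -0.4449)
  A cos θ + B sin θ = C:  0.1911·cos θ + -0.4449·sin θ = -0.2181
  γ=atan2(-0.4449,0.1911)=-1.1651;  ψ=arccos(-0.4503)=2.0379;  θ1=γ+ψ≈0.8729
rotate P by −φ2: (-0.0047, 0.0733, -0.4449)
  A=0.1347, B=-0.4449, C=(l²−L²−A²−y'²−z²)/(2L)=-0.1447
  γ=atan2(-0.4449,0.1347)=-1.2768;  ψ=arccos(-0.3114)=1.8874;  θ2=γ+ψ≈0.6106
arm 3 (φ=240.0°): x'=0.0658, y'=-0.0326
  A cos θ + B sin θ = C:  0.0642·cos θ + -0.4449·sin θ = -0.0531
  θ3 = atan2(B,A) + arccos(C/0.4495) = 0.2617

θ₁ = 0.8729, θ₂ = 0.6106, θ₃ = 0.2617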